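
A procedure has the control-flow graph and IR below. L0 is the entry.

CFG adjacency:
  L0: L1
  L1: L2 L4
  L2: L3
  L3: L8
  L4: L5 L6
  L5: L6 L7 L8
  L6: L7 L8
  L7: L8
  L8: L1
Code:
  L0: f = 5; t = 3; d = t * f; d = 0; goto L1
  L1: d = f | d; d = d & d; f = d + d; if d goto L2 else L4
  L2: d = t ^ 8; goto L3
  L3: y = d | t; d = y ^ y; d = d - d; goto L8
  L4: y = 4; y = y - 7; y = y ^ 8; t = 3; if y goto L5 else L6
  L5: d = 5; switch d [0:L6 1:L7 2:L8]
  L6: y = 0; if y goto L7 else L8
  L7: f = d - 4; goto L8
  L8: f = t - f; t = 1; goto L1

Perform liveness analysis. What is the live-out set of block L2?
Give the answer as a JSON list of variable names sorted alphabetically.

Block summaries:
  L0: {d,f,t} / ∅
  L1: {d,f} / {d,f}
  L2: {d} / {t}
  L3: {d,y} / {d,t}
  L4: {t,y} / ∅
  L5: {d} / ∅
  L6: {y} / ∅
  L7: {f} / {d}
  L8: {f,t} / {f,t}

Backward fixpoint:
  live L0: ∅→{d,f,t}
  live L1: {d,f,t}→{d,f,t}
  live L2: {f,t}→{d,f,t}
  live L3: {d,f,t}→{d,f,t}
  live L4: {d,f}→{d,f,t}
  live L5: {f,t}→{d,f,t}
  live L6: {d,f,t}→{d,f,t}
  live L7: {d,t}→{d,f,t}
  live L8: {d,f,t}→{d,f,t}

live-out(L2) = ["d", "f", "t"]

Answer: ["d", "f", "t"]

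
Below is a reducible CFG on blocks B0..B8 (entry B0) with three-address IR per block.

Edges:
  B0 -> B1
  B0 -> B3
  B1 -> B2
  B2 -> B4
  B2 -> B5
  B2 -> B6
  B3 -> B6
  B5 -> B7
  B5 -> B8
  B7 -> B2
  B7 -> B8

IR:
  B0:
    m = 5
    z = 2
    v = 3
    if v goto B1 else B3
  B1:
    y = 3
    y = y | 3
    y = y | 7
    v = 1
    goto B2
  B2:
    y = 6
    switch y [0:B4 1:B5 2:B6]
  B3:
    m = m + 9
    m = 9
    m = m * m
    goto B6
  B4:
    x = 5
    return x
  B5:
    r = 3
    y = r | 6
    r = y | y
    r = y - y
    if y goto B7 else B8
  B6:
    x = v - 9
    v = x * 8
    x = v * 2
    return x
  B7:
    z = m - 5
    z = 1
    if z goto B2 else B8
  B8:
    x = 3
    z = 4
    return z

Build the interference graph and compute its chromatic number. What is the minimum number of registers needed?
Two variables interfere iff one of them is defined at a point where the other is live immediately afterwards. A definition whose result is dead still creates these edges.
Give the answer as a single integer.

Answer: 4

Working:
Block summaries:
  B0 def {m,v,z} use ∅
  B1 def {v,y} use ∅
  B2 def {y} use ∅
  B3 def {m} use {m}
  B4 def {x} use ∅
  B5 def {r,y} use ∅
  B6 def {v,x} use {v}
  B7 def {z} use {m}
  B8 def {x,z} use ∅

Backward fixpoint:
  B0: in=∅ out={m,v}
  B1: in={m} out={m,v}
  B2: in={m,v} out={m,v}
  B3: in={m,v} out={v}
  B4: in=∅ out=∅
  B5: in={m,v} out={m,v}
  B6: in={v} out=∅
  B7: in={m,v} out={m,v}
  B8: in=∅ out=∅

Interfere edges:
  m↔{r,v,y,z}
  r↔{m,v,y}
  v↔{m,r,y,z}
  x↔∅
  y↔{m,r,v}
  z↔{m,v}

Registers:
  clique {m,r,v,y} ⇒ need ≥ 4
  assign m→c0 r→c2 v→c1 x→c0 y→c3 z→c2 — no edge inside a register ⇒ χ ≤ 4
  χ = 4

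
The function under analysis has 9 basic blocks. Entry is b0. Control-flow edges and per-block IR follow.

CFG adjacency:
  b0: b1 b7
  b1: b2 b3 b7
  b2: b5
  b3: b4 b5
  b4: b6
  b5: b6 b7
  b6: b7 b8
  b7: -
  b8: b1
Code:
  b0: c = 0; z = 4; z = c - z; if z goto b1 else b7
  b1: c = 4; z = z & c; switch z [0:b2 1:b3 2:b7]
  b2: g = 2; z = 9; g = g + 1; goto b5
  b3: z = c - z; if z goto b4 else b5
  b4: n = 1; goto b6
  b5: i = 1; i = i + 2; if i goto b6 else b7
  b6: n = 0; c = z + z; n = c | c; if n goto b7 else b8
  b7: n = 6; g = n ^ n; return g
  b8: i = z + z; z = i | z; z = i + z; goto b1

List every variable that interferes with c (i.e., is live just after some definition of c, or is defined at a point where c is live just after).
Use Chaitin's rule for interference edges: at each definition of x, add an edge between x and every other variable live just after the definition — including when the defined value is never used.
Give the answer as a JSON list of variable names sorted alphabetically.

def/use:
  b0: {c,z} / ∅
  b1: {c,z} / {z}
  b2: {g,z} / ∅
  b3: {z} / {c,z}
  b4: {n} / ∅
  b5: {i} / ∅
  b6: {c,n} / {z}
  b7: {g,n} / ∅
  b8: {i,z} / {z}

Liveness:
  b0: in=∅ out={z}
  b1: in={z} out={c,z}
  b2: in=∅ out={z}
  b3: in={c,z} out={z}
  b4: in={z} out={z}
  b5: in={z} out={z}
  b6: in={z} out={z}
  b7: in=∅ out=∅
  b8: in={z} out={z}

Interference:
  c — {z}
  g — {z}
  i — {z}
  n — {z}
  z — {c,g,i,n}

N(c) = ["z"]

Answer: ["z"]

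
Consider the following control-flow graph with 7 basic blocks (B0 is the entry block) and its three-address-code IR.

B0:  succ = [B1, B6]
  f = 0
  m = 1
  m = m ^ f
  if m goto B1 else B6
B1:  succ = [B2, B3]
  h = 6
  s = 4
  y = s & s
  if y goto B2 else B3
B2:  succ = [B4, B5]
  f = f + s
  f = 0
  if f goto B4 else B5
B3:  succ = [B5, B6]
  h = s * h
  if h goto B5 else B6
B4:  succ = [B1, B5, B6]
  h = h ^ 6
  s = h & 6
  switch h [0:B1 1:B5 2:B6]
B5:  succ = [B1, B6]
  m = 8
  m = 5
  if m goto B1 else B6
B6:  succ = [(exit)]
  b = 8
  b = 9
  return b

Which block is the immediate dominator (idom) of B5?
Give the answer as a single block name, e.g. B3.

idom tree: B1←B0 B2←B1 B3←B1 B4←B2 B5←B1 B6←B0
Dom at joins:
  B1: preds {B0,B4,B5}: {B0} ∩ {B0,B1,B2,B4} ∩ {B0,B1,B5} = {B0}; idom=B0
  B5: preds {B2,B3,B4}: {B0,B1,B2} ∩ {B0,B1,B3} ∩ {B0,B1,B2,B4} = {B0,B1}; idom=B1
  B6: preds {B0,B3,B4,B5}: {B0} ∩ {B0,B1,B3} ∩ {B0,B1,B2,B4} ∩ {B0,B1,B5} = {B0}; idom=B0

idom(B5) = B1

Answer: B1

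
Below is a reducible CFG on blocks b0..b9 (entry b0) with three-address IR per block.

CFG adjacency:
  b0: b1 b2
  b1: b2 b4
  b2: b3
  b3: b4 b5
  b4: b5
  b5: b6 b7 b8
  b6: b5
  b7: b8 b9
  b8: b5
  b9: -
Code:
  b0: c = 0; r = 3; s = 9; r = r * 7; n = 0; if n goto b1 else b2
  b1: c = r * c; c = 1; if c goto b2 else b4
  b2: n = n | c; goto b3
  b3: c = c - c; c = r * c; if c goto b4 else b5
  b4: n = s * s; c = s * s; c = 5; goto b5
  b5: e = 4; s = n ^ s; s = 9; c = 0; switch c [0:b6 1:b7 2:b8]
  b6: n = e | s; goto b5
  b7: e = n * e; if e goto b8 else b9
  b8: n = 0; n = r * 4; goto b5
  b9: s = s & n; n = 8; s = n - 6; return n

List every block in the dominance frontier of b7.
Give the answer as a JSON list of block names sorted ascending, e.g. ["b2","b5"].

Answer: ["b8"]

Derivation:
idom tree: b1←b0 b2←b0 b3←b2 b4←b0 b5←b0 b6←b5 b7←b5 b8←b5 b9←b7
Dom∩ at merges:
  b2: preds {b0,b1}: {b0} ∩ {b0,b1} = {b0}; idom=b0
  b4: preds {b1,b3}: {b0,b1} ∩ {b0,b2,b3} = {b0}; idom=b0
  b5: preds {b3,b4,b6,b8}: {b0,b2,b3} ∩ {b0,b4} ∩ {b0,b5,b6} ∩ {b0,b5,b8} = {b0}; idom=b0
  b8: preds {b5,b7}: {b0,b5} ∩ {b0,b5,b7} = {b0,b5}; idom=b5

DF derivation:
  b2←b0: walk · to b0
  b2←b1: walk b1 to b0
  b4←b1: walk b1 to b0
  b4←b3: walk b3→b2 to b0
  b5←b3: walk b3→b2 to b0
  b5←b4: walk b4 to b0
  b5←b6: walk b6→b5 to b0
  b5←b8: walk b8→b5 to b0
  b8←b5: walk · to b5
  b8←b7: walk b7 to b5
  b0 → ∅
  b1 → {b2,b4}
  b2 → {b4,b5}
  b3 → {b4,b5}
  b4 → {b5}
  b5 → {b5}
  b6 → {b5}
  b7 → {b8}
  b8 → {b5}
  b9 → ∅

DF(b7) = ["b8"]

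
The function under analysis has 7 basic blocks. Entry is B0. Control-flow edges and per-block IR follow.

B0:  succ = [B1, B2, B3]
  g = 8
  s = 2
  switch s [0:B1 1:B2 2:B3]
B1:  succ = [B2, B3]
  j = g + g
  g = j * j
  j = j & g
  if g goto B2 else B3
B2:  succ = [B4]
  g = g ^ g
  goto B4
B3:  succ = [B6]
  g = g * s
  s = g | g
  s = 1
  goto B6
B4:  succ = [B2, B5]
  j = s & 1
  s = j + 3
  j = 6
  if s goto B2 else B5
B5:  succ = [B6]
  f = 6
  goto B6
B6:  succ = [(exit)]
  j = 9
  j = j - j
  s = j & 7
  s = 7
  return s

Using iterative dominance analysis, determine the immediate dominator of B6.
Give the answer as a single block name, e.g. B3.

Answer: B0

Analysis:
idom tree: B1←B0 B2←B0 B3←B0 B4←B2 B5←B4 B6←B0
Join-block Dom:
  B2: preds {B0,B1,B4}: {B0} ∩ {B0,B1} ∩ {B0,B2,B4} = {B0}; idom=B0
  B3: preds {B0,B1}: {B0} ∩ {B0,B1} = {B0}; idom=B0
  B6: preds {B3,B5}: {B0,B3} ∩ {B0,B2,B4,B5} = {B0}; idom=B0

idom(B6) = B0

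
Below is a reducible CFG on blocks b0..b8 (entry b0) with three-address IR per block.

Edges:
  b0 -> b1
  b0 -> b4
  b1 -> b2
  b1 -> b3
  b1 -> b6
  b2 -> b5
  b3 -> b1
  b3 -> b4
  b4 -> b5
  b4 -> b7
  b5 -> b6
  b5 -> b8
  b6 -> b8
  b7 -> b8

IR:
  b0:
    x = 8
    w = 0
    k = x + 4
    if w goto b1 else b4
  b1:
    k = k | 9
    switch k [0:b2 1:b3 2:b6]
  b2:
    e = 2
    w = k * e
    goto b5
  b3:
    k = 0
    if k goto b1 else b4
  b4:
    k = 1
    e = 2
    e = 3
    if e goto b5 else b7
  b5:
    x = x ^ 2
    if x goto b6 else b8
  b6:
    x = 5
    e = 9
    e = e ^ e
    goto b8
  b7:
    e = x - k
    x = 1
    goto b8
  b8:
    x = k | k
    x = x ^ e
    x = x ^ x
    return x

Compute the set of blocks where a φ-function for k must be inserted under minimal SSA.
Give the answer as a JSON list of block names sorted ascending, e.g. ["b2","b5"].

idom tree: b1←b0 b2←b1 b3←b1 b4←b0 b5←b0 b6←b0 b7←b4 b8←b0
Join-block Dom:
  b1: preds {b0,b3}: {b0} ∩ {b0,b1,b3} = {b0}; idom=b0
  b4: preds {b0,b3}: {b0} ∩ {b0,b1,b3} = {b0}; idom=b0
  b5: preds {b2,b4}: {b0,b1,b2} ∩ {b0,b4} = {b0}; idom=b0
  b6: preds {b1,b5}: {b0,b1} ∩ {b0,b5} = {b0}; idom=b0
  b8: preds {b5,b6,b7}: {b0,b5} ∩ {b0,b6} ∩ {b0,b4,b7} = {b0}; idom=b0

DF walk-up:
  b1←b0: walk · to b0
  b1←b3: walk b3→b1 to b0
  b4←b0: walk · to b0
  b4←b3: walk b3→b1 to b0
  b5←b2: walk b2→b1 to b0
  b5←b4: walk b4 to b0
  b6←b1: walk b1 to b0
  b6←b5: walk b5 to b0
  b8←b5: walk b5 to b0
  b8←b6: walk b6 to b0
  b8←b7: walk b7→b4 to b0
  DF(b0)=∅
  DF(b1)={b1,b4,b5,b6}
  DF(b2)={b5}
  DF(b3)={b1,b4}
  DF(b4)={b5,b8}
  DF(b5)={b6,b8}
  DF(b6)={b8}
  DF(b7)={b8}
  DF(b8)=∅

φ for k: defs {b0,b1,b3,b4}
  DF⁺ = {b1,b4,b5,b6,b8}

Answer: ["b1", "b4", "b5", "b6", "b8"]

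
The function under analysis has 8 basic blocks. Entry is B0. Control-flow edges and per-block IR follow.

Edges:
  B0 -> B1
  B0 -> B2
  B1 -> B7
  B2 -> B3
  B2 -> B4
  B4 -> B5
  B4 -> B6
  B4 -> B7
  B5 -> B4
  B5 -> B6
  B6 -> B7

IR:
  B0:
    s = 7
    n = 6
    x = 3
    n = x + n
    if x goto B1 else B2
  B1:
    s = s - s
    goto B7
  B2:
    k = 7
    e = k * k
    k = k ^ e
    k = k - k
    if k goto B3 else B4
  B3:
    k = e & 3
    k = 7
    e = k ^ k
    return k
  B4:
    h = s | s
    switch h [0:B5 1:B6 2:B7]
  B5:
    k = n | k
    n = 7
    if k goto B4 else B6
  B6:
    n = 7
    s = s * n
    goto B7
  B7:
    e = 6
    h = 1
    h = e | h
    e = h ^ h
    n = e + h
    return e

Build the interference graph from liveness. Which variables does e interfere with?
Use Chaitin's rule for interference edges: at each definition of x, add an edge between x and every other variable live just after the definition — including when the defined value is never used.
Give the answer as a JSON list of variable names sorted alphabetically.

def/use:
  B0: {n,s,x} / ∅
  B1: {s} / {s}
  B2: {e,k} / ∅
  B3: {e,k} / {e}
  B4: {h} / {s}
  B5: {k,n} / {k,n}
  B6: {n,s} / {s}
  B7: {e,h,n} / ∅

Backward fixpoint:
  live B0: ∅→{n,s}
  live B1: {s}→∅
  live B2: {n,s}→{e,k,n,s}
  live B3: {e}→∅
  live B4: {k,n,s}→{k,n,s}
  live B5: {k,n,s}→{k,n,s}
  live B6: {s}→∅
  live B7: ∅→∅

Interference:
  e↔{h,k,n,s}
  h↔{e,k,n,s}
  k↔{e,h,n,s}
  n↔{e,h,k,s,x}
  s↔{e,h,k,n,x}
  x↔{n,s}

N(e) = ["h", "k", "n", "s"]

Answer: ["h", "k", "n", "s"]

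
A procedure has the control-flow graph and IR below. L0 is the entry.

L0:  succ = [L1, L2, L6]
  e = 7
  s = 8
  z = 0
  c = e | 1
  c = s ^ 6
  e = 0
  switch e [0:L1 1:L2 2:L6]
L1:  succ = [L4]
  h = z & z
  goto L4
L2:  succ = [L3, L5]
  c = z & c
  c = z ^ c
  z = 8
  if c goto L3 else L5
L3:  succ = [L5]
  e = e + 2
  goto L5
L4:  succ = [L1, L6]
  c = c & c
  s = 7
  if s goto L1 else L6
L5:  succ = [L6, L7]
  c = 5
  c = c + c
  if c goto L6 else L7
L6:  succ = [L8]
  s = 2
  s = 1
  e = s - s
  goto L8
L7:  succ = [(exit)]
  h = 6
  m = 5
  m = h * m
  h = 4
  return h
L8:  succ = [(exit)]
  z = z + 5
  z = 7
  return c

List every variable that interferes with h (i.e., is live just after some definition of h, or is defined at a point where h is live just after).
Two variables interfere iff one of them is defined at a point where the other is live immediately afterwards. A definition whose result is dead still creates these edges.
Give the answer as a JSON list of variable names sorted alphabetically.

def/use:
  L0: {c,e,s,z} / ∅
  L1: {h} / {z}
  L2: {c,z} / {c,z}
  L3: {e} / {e}
  L4: {c,s} / {c}
  L5: {c} / ∅
  L6: {e,s} / ∅
  L7: {h,m} / ∅
  L8: {z} / {c,z}

Liveness:
  L0 li=∅ lo={c,e,z}
  L1 li={c,z} lo={c,z}
  L2 li={c,e,z} lo={e,z}
  L3 li={e,z} lo={z}
  L4 li={c,z} lo={c,z}
  L5 li={z} lo={c,z}
  L6 li={c,z} lo={c,z}
  L7 li=∅ lo=∅
  L8 li={c,z} lo=∅

Interference:
  c — {e,h,s,z}
  e — {c,s,z}
  h — {c,m,z}
  m — {h}
  s — {c,e,z}
  z — {c,e,h,s}

N(h) = ["c", "m", "z"]

Answer: ["c", "m", "z"]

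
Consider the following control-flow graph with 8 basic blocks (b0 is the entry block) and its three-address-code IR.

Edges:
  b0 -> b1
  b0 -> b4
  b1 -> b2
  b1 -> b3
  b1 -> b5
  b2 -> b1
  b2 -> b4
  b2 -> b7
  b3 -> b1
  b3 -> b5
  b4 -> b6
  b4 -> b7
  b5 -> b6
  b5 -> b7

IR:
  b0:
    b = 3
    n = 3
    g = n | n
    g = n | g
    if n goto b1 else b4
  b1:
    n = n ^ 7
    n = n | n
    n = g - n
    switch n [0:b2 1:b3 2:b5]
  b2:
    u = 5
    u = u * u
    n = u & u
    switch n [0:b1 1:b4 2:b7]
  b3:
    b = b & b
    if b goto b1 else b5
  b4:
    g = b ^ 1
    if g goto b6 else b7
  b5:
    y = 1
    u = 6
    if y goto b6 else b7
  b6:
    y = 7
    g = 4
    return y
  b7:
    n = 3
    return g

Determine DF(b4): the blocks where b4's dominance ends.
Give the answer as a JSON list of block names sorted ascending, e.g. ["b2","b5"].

idom tree: b1←b0 b2←b1 b3←b1 b4←b0 b5←b1 b6←b0 b7←b0
Dom∩ at merges:
  b1: preds {b0,b2,b3}: {b0} ∩ {b0,b1,b2} ∩ {b0,b1,b3} = {b0}; idom=b0
  b4: preds {b0,b2}: {b0} ∩ {b0,b1,b2} = {b0}; idom=b0
  b5: preds {b1,b3}: {b0,b1} ∩ {b0,b1,b3} = {b0,b1}; idom=b1
  b6: preds {b4,b5}: {b0,b4} ∩ {b0,b1,b5} = {b0}; idom=b0
  b7: preds {b2,b4,b5}: {b0,b1,b2} ∩ {b0,b4} ∩ {b0,b1,b5} = {b0}; idom=b0

Frontier:
  b1←b0: walk · to b0
  b1←b2: walk b2→b1 to b0
  b1←b3: walk b3→b1 to b0
  b4←b0: walk · to b0
  b4←b2: walk b2→b1 to b0
  b5←b1: walk · to b1
  b5←b3: walk b3 to b1
  b6←b4: walk b4 to b0
  b6←b5: walk b5→b1 to b0
  b7←b2: walk b2→b1 to b0
  b7←b4: walk b4 to b0
  b7←b5: walk b5→b1 to b0
  b0: DF=∅
  b1: DF={b1,b4,b6,b7}
  b2: DF={b1,b4,b7}
  b3: DF={b1,b5}
  b4: DF={b6,b7}
  b5: DF={b6,b7}
  b6: DF=∅
  b7: DF=∅

DF(b4) = ["b6", "b7"]

Answer: ["b6", "b7"]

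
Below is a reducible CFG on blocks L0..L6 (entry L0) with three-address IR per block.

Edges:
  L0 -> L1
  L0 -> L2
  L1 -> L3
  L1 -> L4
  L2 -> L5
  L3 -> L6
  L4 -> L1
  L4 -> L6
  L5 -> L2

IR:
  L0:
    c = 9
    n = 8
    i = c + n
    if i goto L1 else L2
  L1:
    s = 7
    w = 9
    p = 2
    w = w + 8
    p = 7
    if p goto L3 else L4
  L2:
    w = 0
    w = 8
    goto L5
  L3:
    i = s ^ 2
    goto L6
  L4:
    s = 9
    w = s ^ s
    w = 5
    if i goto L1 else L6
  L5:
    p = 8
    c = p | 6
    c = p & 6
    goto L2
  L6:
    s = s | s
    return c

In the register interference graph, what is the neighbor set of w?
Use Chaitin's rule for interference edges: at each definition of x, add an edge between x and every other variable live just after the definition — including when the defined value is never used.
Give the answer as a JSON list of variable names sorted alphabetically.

Answer: ["c", "i", "p", "s"]

Derivation:
Per-block:
  L0: {c,i,n} / ∅
  L1: {p,s,w} / ∅
  L2: {w} / ∅
  L3: {i} / {s}
  L4: {s,w} / {i}
  L5: {c,p} / ∅
  L6: {s} / {c,s}

Live sets:
  L0 li=∅ lo={c,i}
  L1 li={c,i} lo={c,i,s}
  L2 li=∅ lo=∅
  L3 li={c,s} lo={c,s}
  L4 li={c,i} lo={c,i,s}
  L5 li=∅ lo=∅
  L6 li={c,s} lo=∅

Interference:
  c↔{i,n,p,s,w}
  i↔{c,p,s,w}
  n↔{c}
  p↔{c,i,s,w}
  s↔{c,i,p,w}
  w↔{c,i,p,s}

N(w) = ["c", "i", "p", "s"]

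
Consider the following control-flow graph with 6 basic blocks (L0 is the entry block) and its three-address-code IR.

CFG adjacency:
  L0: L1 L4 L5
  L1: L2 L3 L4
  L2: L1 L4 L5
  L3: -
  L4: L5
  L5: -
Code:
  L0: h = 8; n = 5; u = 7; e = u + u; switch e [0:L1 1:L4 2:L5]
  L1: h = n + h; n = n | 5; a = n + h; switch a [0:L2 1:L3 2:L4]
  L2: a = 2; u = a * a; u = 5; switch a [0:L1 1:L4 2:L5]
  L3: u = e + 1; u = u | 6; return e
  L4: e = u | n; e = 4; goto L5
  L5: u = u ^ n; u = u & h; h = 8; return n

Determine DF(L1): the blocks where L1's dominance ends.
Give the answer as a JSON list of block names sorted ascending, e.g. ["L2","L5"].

idom tree: L1←L0 L2←L1 L3←L1 L4←L0 L5←L0
Dom∩ at merges:
  L1: preds {L0,L2}: {L0} ∩ {L0,L1,L2} = {L0}; idom=L0
  L4: preds {L0,L1,L2}: {L0} ∩ {L0,L1} ∩ {L0,L1,L2} = {L0}; idom=L0
  L5: preds {L0,L2,L4}: {L0} ∩ {L0,L1,L2} ∩ {L0,L4} = {L0}; idom=L0

DF derivation:
  join L1 pred L0: · stop@L0
  join L1 pred L2: L2→L1 stop@L0
  join L4 pred L0: · stop@L0
  join L4 pred L1: L1 stop@L0
  join L4 pred L2: L2→L1 stop@L0
  join L5 pred L0: · stop@L0
  join L5 pred L2: L2→L1 stop@L0
  join L5 pred L4: L4 stop@L0
  L0: DF=∅
  L1: DF={L1,L4,L5}
  L2: DF={L1,L4,L5}
  L3: DF=∅
  L4: DF={L5}
  L5: DF=∅

DF(L1) = ["L1", "L4", "L5"]

Answer: ["L1", "L4", "L5"]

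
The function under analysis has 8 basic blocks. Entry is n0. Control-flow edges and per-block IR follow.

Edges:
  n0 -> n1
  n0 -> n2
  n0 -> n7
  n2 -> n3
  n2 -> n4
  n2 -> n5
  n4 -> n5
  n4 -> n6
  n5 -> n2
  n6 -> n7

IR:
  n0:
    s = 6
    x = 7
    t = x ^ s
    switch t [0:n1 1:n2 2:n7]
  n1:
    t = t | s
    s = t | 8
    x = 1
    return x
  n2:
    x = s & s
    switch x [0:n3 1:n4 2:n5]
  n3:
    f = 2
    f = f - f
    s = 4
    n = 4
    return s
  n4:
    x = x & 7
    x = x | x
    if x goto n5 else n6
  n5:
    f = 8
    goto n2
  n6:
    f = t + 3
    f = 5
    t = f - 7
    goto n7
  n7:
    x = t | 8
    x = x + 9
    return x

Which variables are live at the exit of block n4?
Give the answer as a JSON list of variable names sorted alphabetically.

Answer: ["s", "t"]

Derivation:
Per-block:
  n0 def {s,t,x} use ∅
  n1 def {s,t,x} use {s,t}
  n2 def {x} use {s}
  n3 def {f,n,s} use ∅
  n4 def {x} use {x}
  n5 def {f} use ∅
  n6 def {f,t} use {t}
  n7 def {x} use {t}

Live sets:
  n0 li=∅ lo={s,t}
  n1 li={s,t} lo=∅
  n2 li={s,t} lo={s,t,x}
  n3 li=∅ lo=∅
  n4 li={s,t,x} lo={s,t}
  n5 li={s,t} lo={s,t}
  n6 li={t} lo={t}
  n7 li={t} lo=∅

live-out(n4) = ["s", "t"]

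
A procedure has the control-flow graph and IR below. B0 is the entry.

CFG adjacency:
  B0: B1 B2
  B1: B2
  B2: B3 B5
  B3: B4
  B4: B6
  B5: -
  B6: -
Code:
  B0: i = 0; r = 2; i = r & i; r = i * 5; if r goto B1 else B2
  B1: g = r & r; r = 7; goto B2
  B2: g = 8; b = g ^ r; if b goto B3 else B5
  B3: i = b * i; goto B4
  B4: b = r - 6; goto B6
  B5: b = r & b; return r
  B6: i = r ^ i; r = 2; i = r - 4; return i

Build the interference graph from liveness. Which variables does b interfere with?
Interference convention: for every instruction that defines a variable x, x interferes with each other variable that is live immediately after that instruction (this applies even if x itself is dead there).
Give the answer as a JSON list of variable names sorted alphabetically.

Answer: ["i", "r"]

Analysis:
Block summaries:
  B0: {i,r} / ∅
  B1: {g,r} / {r}
  B2: {b,g} / {r}
  B3: {i} / {b,i}
  B4: {b} / {r}
  B5: {b} / {b,r}
  B6: {i,r} / {i,r}

Live sets:
  live B0: ∅→{i,r}
  live B1: {i,r}→{i,r}
  live B2: {i,r}→{b,i,r}
  live B3: {b,i,r}→{i,r}
  live B4: {i,r}→{i,r}
  live B5: {b,r}→∅
  live B6: {i,r}→∅

Interference:
  b — {i,r}
  g — {i,r}
  i — {b,g,r}
  r — {b,g,i}

N(b) = ["i", "r"]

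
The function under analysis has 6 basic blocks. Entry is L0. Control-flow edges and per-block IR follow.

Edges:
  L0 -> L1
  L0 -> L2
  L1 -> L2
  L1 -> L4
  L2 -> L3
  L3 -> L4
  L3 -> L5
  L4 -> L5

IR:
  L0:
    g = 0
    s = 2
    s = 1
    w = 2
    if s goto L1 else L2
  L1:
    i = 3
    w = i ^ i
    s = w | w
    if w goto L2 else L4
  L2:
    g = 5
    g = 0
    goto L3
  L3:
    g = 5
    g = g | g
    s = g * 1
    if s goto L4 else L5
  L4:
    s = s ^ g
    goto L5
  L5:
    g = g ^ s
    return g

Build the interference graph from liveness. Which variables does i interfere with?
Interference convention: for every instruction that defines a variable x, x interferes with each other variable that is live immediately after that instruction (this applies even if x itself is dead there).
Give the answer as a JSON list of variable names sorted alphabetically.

Answer: ["g"]

Derivation:
Block summaries:
  L0: {g,s,w} / ∅
  L1: {i,s,w} / ∅
  L2: {g} / ∅
  L3: {g,s} / ∅
  L4: {s} / {g,s}
  L5: {g} / {g,s}

Liveness:
  L0: in=∅ out={g}
  L1: in={g} out={g,s}
  L2: in=∅ out=∅
  L3: in=∅ out={g,s}
  L4: in={g,s} out={g,s}
  L5: in={g,s} out=∅

Conflict graph:
  g: {i,s,w}
  i: {g}
  s: {g,w}
  w: {g,s}

N(i) = ["g"]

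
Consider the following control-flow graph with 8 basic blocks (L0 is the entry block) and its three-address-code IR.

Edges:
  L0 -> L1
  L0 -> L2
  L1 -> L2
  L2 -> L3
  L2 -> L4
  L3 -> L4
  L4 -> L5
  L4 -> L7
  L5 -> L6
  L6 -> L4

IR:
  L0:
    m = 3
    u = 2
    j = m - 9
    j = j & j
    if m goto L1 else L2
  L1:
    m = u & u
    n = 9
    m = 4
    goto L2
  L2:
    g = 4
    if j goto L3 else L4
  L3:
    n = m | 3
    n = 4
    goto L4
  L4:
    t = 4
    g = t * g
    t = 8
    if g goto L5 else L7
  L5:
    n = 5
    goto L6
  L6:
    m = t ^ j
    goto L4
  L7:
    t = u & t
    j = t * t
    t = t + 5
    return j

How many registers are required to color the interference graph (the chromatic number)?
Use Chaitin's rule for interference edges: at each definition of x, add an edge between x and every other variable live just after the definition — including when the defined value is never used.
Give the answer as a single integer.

Per-block:
  L0: def={j,m,u} ue=∅
  L1: def={m,n} ue={u}
  L2: def={g} ue={j}
  L3: def={n} ue={m}
  L4: def={g,t} ue={g}
  L5: def={n} ue=∅
  L6: def={m} ue={j,t}
  L7: def={j,t} ue={t,u}

Live sets:
  L0 li=∅ lo={j,m,u}
  L1 li={j,u} lo={j,m,u}
  L2 li={j,m,u} lo={g,j,m,u}
  L3 li={g,j,m,u} lo={g,j,u}
  L4 li={g,j,u} lo={g,j,t,u}
  L5 li={g,j,t,u} lo={g,j,t,u}
  L6 li={g,j,t,u} lo={g,j,u}
  L7 li={t,u} lo=∅

Conflict graph:
  g: {j,m,n,t,u}
  j: {g,m,n,t,u}
  m: {g,j,u}
  n: {g,j,t,u}
  t: {g,j,n,u}
  u: {g,j,m,n,t}

Chromatic number:
  {g,j,n,t,u} pairwise interfere (5-clique) ⇒ χ ≥ 5
  assign g→c0 j→c1 m→c3 n→c3 t→c4 u→c2 — no edge inside a register ⇒ χ ≤ 5
  χ = 5

Answer: 5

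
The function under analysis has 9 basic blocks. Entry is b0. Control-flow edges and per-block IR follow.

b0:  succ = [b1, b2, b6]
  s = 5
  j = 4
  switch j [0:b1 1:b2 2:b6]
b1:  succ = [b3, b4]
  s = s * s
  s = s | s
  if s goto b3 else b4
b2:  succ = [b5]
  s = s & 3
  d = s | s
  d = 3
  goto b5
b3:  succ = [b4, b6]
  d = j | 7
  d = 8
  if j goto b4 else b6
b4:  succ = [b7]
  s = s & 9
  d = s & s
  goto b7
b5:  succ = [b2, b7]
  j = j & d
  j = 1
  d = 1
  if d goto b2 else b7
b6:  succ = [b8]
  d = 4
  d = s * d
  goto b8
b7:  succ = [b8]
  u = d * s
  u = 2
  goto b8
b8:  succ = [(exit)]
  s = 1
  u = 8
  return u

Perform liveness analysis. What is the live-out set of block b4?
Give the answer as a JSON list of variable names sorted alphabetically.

Per-block:
  b0 def {j,s} use ∅
  b1 def {s} use {s}
  b2 def {d,s} use {s}
  b3 def {d} use {j}
  b4 def {d,s} use {s}
  b5 def {d,j} use {d,j}
  b6 def {d} use {s}
  b7 def {u} use {d,s}
  b8 def {s,u} use ∅

Live sets:
  b0 li=∅ lo={j,s}
  b1 li={j,s} lo={j,s}
  b2 li={j,s} lo={d,j,s}
  b3 li={j,s} lo={s}
  b4 li={s} lo={d,s}
  b5 li={d,j,s} lo={d,j,s}
  b6 li={s} lo=∅
  b7 li={d,s} lo=∅
  b8 li=∅ lo=∅

live-out(b4) = ["d", "s"]

Answer: ["d", "s"]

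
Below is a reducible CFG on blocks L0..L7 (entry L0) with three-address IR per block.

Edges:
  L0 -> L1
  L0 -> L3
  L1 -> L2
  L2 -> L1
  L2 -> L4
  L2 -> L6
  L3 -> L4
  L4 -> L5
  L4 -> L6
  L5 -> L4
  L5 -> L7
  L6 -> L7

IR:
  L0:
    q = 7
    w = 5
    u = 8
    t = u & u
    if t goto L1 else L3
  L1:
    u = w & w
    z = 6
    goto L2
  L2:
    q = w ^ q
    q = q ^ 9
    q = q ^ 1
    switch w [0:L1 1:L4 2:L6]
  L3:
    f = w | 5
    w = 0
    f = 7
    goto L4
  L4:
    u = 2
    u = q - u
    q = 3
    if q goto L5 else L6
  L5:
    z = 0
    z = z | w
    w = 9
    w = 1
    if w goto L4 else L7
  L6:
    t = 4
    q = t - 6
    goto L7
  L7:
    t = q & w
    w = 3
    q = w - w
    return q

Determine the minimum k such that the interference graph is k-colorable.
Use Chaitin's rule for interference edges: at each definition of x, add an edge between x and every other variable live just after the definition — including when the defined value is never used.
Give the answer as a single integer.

Answer: 3

Working:
def/use:
  L0: {q,t,u,w} / ∅
  L1: {u,z} / {w}
  L2: {q} / {q,w}
  L3: {f,w} / {w}
  L4: {q,u} / {q}
  L5: {w,z} / {w}
  L6: {q,t} / ∅
  L7: {q,t,w} / {q,w}

Liveness:
  live L0: ∅→{q,w}
  live L1: {q,w}→{q,w}
  live L2: {q,w}→{q,w}
  live L3: {q,w}→{q,w}
  live L4: {q,w}→{q,w}
  live L5: {q,w}→{q,w}
  live L6: {w}→{q,w}
  live L7: {q,w}→∅

Interference:
  f: {q,w}
  q: {f,t,u,w,z}
  t: {q,w}
  u: {q,w}
  w: {f,q,t,u,z}
  z: {q,w}

Colouring:
  lower bound: {f,q,w} mutually conflict ⇒ χ ≥ 3
  3-colouring: R0={q}  R1={w}  R2={f,t,u,z}
  χ = 3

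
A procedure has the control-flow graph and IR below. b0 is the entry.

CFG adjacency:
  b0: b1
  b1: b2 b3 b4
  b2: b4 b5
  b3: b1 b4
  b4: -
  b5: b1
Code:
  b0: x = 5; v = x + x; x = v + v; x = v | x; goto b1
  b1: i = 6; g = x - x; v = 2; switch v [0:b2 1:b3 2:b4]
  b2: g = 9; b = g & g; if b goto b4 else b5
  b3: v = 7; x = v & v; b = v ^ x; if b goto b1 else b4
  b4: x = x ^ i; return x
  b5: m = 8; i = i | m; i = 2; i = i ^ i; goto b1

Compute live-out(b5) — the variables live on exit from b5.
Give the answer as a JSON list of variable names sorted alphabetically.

Answer: ["x"]

Working:
Block summaries:
  b0: def={v,x} ue=∅
  b1: def={g,i,v} ue={x}
  b2: def={b,g} ue=∅
  b3: def={b,v,x} ue=∅
  b4: def={x} ue={i,x}
  b5: def={i,m} ue={i}

Live sets:
  b0: in=∅ out={x}
  b1: in={x} out={i,x}
  b2: in={i,x} out={i,x}
  b3: in={i} out={i,x}
  b4: in={i,x} out=∅
  b5: in={i,x} out={x}

live-out(b5) = ["x"]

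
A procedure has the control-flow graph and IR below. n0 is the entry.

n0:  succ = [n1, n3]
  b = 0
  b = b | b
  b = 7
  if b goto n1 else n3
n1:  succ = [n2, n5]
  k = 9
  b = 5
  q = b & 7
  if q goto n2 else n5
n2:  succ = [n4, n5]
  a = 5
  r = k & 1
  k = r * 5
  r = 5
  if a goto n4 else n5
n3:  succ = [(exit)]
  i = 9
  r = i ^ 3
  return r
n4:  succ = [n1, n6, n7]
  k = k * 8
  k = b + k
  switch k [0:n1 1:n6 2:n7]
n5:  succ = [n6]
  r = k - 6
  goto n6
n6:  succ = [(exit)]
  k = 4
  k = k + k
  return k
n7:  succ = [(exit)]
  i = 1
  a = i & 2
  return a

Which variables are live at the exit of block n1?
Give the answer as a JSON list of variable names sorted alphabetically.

Answer: ["b", "k"]

Working:
def/use:
  n0: def={b} ue=∅
  n1: def={b,k,q} ue=∅
  n2: def={a,k,r} ue={k}
  n3: def={i,r} ue=∅
  n4: def={k} ue={b,k}
  n5: def={r} ue={k}
  n6: def={k} ue=∅
  n7: def={a,i} ue=∅

Liveness:
  n0: in=∅ out=∅
  n1: in=∅ out={b,k}
  n2: in={b,k} out={b,k}
  n3: in=∅ out=∅
  n4: in={b,k} out=∅
  n5: in={k} out=∅
  n6: in=∅ out=∅
  n7: in=∅ out=∅

live-out(n1) = ["b", "k"]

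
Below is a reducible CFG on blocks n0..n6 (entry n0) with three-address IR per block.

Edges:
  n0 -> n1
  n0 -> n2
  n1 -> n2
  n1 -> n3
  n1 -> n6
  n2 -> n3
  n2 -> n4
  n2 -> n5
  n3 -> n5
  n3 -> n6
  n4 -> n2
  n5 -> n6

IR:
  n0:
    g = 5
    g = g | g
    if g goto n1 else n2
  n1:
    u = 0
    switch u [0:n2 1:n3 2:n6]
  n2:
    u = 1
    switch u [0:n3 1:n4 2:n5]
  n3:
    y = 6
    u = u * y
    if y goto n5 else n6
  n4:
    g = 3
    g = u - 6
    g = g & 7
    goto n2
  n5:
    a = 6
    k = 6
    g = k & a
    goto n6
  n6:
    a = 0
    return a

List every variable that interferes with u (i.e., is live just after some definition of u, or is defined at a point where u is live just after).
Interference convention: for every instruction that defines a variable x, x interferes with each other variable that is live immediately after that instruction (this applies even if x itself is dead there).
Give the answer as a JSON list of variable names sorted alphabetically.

Block summaries:
  n0 def {g} use ∅
  n1 def {u} use ∅
  n2 def {u} use ∅
  n3 def {u,y} use {u}
  n4 def {g} use {u}
  n5 def {a,g,k} use ∅
  n6 def {a} use ∅

Live sets:
  live n0: ∅→∅
  live n1: ∅→{u}
  live n2: ∅→{u}
  live n3: {u}→∅
  live n4: {u}→∅
  live n5: ∅→∅
  live n6: ∅→∅

Interfere edges:
  a: {k}
  g: {u}
  k: {a}
  u: {g,y}
  y: {u}

N(u) = ["g", "y"]

Answer: ["g", "y"]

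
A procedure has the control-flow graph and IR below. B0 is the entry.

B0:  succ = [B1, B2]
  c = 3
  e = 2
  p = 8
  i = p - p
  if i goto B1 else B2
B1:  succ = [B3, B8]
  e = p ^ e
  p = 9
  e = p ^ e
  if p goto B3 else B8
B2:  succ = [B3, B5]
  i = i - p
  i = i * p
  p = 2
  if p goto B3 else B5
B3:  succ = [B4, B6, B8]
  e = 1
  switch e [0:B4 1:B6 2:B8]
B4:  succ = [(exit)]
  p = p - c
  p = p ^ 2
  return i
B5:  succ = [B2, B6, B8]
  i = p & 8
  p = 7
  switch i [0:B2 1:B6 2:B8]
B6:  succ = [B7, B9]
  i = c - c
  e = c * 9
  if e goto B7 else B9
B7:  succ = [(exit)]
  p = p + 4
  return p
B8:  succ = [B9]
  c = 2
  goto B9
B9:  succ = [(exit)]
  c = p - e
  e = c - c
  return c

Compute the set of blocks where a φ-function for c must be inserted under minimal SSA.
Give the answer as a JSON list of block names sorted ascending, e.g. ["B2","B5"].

idom tree: B1←B0 B2←B0 B3←B0 B4←B3 B5←B2 B6←B0 B7←B6 B8←B0 B9←B0
Join-block Dom:
  B2: preds {B0,B5}: {B0} ∩ {B0,B2,B5} = {B0}; idom=B0
  B3: preds {B1,B2}: {B0,B1} ∩ {B0,B2} = {B0}; idom=B0
  B6: preds {B3,B5}: {B0,B3} ∩ {B0,B2,B5} = {B0}; idom=B0
  B8: preds {B1,B3,B5}: {B0,B1} ∩ {B0,B3} ∩ {B0,B2,B5} = {B0}; idom=B0
  B9: preds {B6,B8}: {B0,B6} ∩ {B0,B8} = {B0}; idom=B0

Frontier:
  join B2 pred B0: · stop@B0
  join B2 pred B5: B5→B2 stop@B0
  join B3 pred B1: B1 stop@B0
  join B3 pred B2: B2 stop@B0
  join B6 pred B3: B3 stop@B0
  join B6 pred B5: B5→B2 stop@B0
  join B8 pred B1: B1 stop@B0
  join B8 pred B3: B3 stop@B0
  join B8 pred B5: B5→B2 stop@B0
  join B9 pred B6: B6 stop@B0
  join B9 pred B8: B8 stop@B0
  B0 → ∅
  B1 → {B3,B8}
  B2 → {B2,B3,B6,B8}
  B3 → {B6,B8}
  B4 → ∅
  B5 → {B2,B6,B8}
  B6 → {B9}
  B7 → ∅
  B8 → {B9}
  B9 → ∅

φ for c: defs {B0,B8,B9}
  DF⁺ = {B9}

Answer: ["B9"]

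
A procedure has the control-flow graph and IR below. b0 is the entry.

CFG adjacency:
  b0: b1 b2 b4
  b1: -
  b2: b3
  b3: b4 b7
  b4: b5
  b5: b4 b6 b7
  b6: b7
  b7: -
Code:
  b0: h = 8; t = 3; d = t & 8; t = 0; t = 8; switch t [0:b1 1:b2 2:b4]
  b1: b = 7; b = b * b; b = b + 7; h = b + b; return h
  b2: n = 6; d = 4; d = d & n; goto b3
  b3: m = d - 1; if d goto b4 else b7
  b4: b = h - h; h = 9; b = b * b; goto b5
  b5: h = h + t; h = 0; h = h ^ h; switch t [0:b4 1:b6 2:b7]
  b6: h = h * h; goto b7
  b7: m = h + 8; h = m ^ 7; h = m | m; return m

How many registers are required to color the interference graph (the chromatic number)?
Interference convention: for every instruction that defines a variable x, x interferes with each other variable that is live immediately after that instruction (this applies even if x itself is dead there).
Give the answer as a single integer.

Answer: 4

Working:
def/use:
  b0: {d,h,t} / ∅
  b1: {b,h} / ∅
  b2: {d,n} / ∅
  b3: {m} / {d}
  b4: {b,h} / {h}
  b5: {h} / {h,t}
  b6: {h} / {h}
  b7: {h,m} / {h}

Backward fixpoint:
  b0: in=∅ out={h,t}
  b1: in=∅ out=∅
  b2: in={h,t} out={d,h,t}
  b3: in={d,h,t} out={h,t}
  b4: in={h,t} out={h,t}
  b5: in={h,t} out={h,t}
  b6: in={h} out={h}
  b7: in={h} out=∅

Interfere edges:
  b↔{h,t}
  d↔{h,m,n,t}
  h↔{b,d,m,n,t}
  m↔{d,h,t}
  n↔{d,h,t}
  t↔{b,d,h,m,n}

Chromatic number:
  lower bound: {d,h,m,t} mutually conflict ⇒ χ ≥ 4
  assign b→c2 d→c2 h→c0 m→c3 n→c3 t→c1 — no edge inside a register ⇒ χ ≤ 4
  χ = 4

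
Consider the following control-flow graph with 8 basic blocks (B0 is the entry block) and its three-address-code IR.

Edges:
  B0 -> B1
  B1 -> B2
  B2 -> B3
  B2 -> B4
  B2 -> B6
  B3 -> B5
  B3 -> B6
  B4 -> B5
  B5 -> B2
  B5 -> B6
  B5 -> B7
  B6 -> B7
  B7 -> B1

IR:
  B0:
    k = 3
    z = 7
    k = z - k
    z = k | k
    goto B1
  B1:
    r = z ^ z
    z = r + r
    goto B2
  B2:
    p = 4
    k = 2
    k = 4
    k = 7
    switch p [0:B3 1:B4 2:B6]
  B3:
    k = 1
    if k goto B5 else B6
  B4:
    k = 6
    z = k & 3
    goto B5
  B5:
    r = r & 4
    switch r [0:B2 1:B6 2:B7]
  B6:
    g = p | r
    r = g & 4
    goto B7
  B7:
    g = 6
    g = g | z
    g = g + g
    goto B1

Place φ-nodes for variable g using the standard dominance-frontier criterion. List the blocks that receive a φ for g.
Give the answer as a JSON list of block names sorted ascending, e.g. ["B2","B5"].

idom tree: B1←B0 B2←B1 B3←B2 B4←B2 B5←B2 B6←B2 B7←B2
Dom at joins:
  B1: preds {B0,B7}: {B0} ∩ {B0,B1,B2,B7} = {B0}; idom=B0
  B2: preds {B1,B5}: {B0,B1} ∩ {B0,B1,B2,B5} = {B0,B1}; idom=B1
  B5: preds {B3,B4}: {B0,B1,B2,B3} ∩ {B0,B1,B2,B4} = {B0,B1,B2}; idom=B2
  B6: preds {B2,B3,B5}: {B0,B1,B2} ∩ {B0,B1,B2,B3} ∩ {B0,B1,B2,B5} = {B0,B1,B2}; idom=B2
  B7: preds {B5,B6}: {B0,B1,B2,B5} ∩ {B0,B1,B2,B6} = {B0,B1,B2}; idom=B2

Frontier:
  join B1 pred B0: · stop@B0
  join B1 pred B7: B7→B2→B1 stop@B0
  join B2 pred B1: · stop@B1
  join B2 pred B5: B5→B2 stop@B1
  join B5 pred B3: B3 stop@B2
  join B5 pred B4: B4 stop@B2
  join B6 pred B2: · stop@B2
  join B6 pred B3: B3 stop@B2
  join B6 pred B5: B5 stop@B2
  join B7 pred B5: B5 stop@B2
  join B7 pred B6: B6 stop@B2
  B0: DF=∅
  B1: DF={B1}
  B2: DF={B1,B2}
  B3: DF={B5,B6}
  B4: DF={B5}
  B5: DF={B2,B6,B7}
  B6: DF={B7}
  B7: DF={B1}

φ for g: defs {B6,B7}
  DF⁺ = {B1,B7}

Answer: ["B1", "B7"]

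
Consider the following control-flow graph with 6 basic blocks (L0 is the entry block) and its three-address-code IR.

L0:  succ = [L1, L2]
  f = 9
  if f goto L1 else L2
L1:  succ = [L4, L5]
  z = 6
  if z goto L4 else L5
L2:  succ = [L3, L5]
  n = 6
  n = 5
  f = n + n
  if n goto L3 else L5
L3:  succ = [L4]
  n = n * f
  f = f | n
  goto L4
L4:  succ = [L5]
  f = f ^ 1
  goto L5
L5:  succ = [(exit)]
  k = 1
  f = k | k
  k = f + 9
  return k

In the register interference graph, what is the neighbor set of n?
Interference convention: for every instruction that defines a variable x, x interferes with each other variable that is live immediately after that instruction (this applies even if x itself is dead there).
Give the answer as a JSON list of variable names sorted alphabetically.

Block summaries:
  L0: def={f} ue=∅
  L1: def={z} ue=∅
  L2: def={f,n} ue=∅
  L3: def={f,n} ue={f,n}
  L4: def={f} ue={f}
  L5: def={f,k} ue=∅

Live sets:
  live L0: ∅→{f}
  live L1: {f}→{f}
  live L2: ∅→{f,n}
  live L3: {f,n}→{f}
  live L4: {f}→∅
  live L5: ∅→∅

Conflict graph:
  f: {n,z}
  k: ∅
  n: {f}
  z: {f}

N(n) = ["f"]

Answer: ["f"]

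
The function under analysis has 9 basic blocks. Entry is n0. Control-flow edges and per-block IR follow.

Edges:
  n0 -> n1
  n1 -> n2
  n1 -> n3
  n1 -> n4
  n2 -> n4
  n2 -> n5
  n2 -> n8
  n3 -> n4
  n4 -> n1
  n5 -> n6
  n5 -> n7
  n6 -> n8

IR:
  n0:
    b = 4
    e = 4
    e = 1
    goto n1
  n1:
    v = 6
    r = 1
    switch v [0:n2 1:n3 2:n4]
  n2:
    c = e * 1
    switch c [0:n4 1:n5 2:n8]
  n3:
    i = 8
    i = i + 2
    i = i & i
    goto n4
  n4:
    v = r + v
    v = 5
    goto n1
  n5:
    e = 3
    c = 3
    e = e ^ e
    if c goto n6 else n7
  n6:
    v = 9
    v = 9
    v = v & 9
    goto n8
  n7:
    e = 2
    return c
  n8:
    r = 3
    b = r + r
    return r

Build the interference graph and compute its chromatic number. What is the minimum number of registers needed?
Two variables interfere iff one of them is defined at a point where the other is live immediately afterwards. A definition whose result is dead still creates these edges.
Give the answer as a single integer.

Per-block:
  n0 def {b,e} use ∅
  n1 def {r,v} use ∅
  n2 def {c} use {e}
  n3 def {i} use ∅
  n4 def {v} use {r,v}
  n5 def {c,e} use ∅
  n6 def {v} use ∅
  n7 def {e} use {c}
  n8 def {b,r} use ∅

Backward fixpoint:
  live n0: ∅→{e}
  live n1: {e}→{e,r,v}
  live n2: {e,r,v}→{e,r,v}
  live n3: {e,r,v}→{e,r,v}
  live n4: {e,r,v}→{e}
  live n5: ∅→{c}
  live n6: ∅→∅
  live n7: {c}→∅
  live n8: ∅→∅

Interference:
  b — {r}
  c — {e,r,v}
  e — {c,i,r,v}
  i — {e,r,v}
  r — {b,c,e,i,v}
  v — {c,e,i,r}

Registers:
  {c,e,r,v} pairwise interfere (4-clique) ⇒ χ ≥ 4
  4-colouring: c0={r}  c1={b,e}  c2={v}  c3={c,i}
  χ = 4

Answer: 4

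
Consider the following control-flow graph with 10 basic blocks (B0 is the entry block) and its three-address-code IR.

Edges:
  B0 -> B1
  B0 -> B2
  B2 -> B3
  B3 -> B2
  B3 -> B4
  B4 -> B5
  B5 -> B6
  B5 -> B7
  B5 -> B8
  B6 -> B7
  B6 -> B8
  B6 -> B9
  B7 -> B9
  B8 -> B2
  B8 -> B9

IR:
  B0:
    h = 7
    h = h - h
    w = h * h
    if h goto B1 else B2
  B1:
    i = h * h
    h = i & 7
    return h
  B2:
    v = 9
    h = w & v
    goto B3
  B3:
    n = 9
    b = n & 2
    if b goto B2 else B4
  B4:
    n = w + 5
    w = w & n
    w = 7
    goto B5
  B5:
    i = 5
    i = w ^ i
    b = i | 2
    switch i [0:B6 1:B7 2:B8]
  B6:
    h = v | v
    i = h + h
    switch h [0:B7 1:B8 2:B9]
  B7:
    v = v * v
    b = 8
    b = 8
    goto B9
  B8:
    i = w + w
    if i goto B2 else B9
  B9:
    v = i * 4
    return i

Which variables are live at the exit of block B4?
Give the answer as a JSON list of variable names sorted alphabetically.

Per-block:
  B0 def {h,w} use ∅
  B1 def {h,i} use {h}
  B2 def {h,v} use {w}
  B3 def {b,n} use ∅
  B4 def {n,w} use {w}
  B5 def {b,i} use {w}
  B6 def {h,i} use {v}
  B7 def {b,v} use {v}
  B8 def {i} use {w}
  B9 def {v} use {i}

Live sets:
  B0 li=∅ lo={h,w}
  B1 li={h} lo=∅
  B2 li={w} lo={v,w}
  B3 li={v,w} lo={v,w}
  B4 li={v,w} lo={v,w}
  B5 li={v,w} lo={i,v,w}
  B6 li={v,w} lo={i,v,w}
  B7 li={i,v} lo={i}
  B8 li={w} lo={i,w}
  B9 li={i} lo=∅

live-out(B4) = ["v", "w"]

Answer: ["v", "w"]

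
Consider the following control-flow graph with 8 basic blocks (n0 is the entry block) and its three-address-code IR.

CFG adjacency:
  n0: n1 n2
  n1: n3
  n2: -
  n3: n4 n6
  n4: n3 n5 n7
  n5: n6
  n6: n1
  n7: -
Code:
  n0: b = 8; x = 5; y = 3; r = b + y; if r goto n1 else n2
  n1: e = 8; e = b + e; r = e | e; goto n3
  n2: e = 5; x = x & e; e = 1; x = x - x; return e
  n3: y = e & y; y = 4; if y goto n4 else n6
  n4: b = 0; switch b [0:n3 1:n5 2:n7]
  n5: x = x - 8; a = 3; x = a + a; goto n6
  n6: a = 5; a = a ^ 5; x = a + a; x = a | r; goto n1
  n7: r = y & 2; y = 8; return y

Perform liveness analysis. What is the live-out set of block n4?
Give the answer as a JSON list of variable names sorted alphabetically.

Answer: ["b", "e", "r", "x", "y"]

Working:
Block summaries:
  n0: {b,r,x,y} / ∅
  n1: {e,r} / {b}
  n2: {e,x} / {x}
  n3: {y} / {e,y}
  n4: {b} / ∅
  n5: {a,x} / {x}
  n6: {a,x} / {r}
  n7: {r,y} / {y}

Backward fixpoint:
  n0: in=∅ out={b,x,y}
  n1: in={b,x,y} out={b,e,r,x,y}
  n2: in={x} out=∅
  n3: in={b,e,r,x,y} out={b,e,r,x,y}
  n4: in={e,r,x,y} out={b,e,r,x,y}
  n5: in={b,r,x,y} out={b,r,y}
  n6: in={b,r,y} out={b,x,y}
  n7: in={y} out=∅

live-out(n4) = ["b", "e", "r", "x", "y"]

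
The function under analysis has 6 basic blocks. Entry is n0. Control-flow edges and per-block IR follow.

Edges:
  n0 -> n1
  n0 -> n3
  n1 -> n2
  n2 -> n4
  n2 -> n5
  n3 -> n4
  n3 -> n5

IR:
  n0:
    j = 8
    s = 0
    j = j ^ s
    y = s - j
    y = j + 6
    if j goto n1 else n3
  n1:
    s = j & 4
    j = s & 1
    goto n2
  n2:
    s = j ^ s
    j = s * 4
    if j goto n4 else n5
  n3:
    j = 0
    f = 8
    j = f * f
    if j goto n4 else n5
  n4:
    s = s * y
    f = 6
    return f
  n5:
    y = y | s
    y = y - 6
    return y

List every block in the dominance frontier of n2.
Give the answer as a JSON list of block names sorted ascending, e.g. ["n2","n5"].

Answer: ["n4", "n5"]

Analysis:
idom tree: n1←n0 n2←n1 n3←n0 n4←n0 n5←n0
Dom at joins:
  n4: preds {n2,n3}: {n0,n1,n2} ∩ {n0,n3} = {n0}; idom=n0
  n5: preds {n2,n3}: {n0,n1,n2} ∩ {n0,n3} = {n0}; idom=n0

DF walk-up:
  n4←n2: walk n2→n1 to n0
  n4←n3: walk n3 to n0
  n5←n2: walk n2→n1 to n0
  n5←n3: walk n3 to n0
  DF(n0)=∅
  DF(n1)={n4,n5}
  DF(n2)={n4,n5}
  DF(n3)={n4,n5}
  DF(n4)=∅
  DF(n5)=∅

DF(n2) = ["n4", "n5"]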